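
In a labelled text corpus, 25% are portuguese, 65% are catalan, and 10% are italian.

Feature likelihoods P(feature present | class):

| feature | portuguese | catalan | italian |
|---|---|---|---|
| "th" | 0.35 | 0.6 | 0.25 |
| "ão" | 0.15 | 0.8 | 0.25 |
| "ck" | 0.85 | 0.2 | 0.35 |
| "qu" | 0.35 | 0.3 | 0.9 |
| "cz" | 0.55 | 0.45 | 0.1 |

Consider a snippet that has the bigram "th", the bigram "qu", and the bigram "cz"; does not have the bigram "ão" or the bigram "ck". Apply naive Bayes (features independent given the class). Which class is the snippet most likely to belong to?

catalan

portuguese: 0.25 × 0.35 × (1−0.15) × (1−0.85) × 0.35 × 0.55 = 0.002147578125
catalan: 0.65 × 0.6 × (1−0.8) × (1−0.2) × 0.3 × 0.45 = 0.008424
italian: 0.1 × 0.25 × (1−0.25) × (1−0.35) × 0.9 × 0.1 = 0.001096875
Highest score → catalan.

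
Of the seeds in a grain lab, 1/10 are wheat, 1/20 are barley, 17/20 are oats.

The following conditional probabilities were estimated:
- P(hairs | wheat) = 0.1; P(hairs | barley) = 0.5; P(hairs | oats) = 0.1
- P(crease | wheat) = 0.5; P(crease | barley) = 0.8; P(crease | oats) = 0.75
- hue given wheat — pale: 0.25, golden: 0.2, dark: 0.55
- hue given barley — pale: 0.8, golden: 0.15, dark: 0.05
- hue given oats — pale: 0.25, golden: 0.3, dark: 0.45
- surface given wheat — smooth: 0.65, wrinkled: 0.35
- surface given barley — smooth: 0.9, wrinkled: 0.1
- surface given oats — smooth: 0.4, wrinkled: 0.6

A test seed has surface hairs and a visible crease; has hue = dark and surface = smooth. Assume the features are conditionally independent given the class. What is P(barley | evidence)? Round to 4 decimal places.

0.0635

wheat: 0.1 × 0.1 × 0.5 × 0.55 × 0.65 = 0.0017875
barley: 0.05 × 0.5 × 0.8 × 0.05 × 0.9 = 0.0009
oats: 0.85 × 0.1 × 0.75 × 0.45 × 0.4 = 0.011475
P(barley | x) = 0.0009 / 0.0141625 ≈ 0.0635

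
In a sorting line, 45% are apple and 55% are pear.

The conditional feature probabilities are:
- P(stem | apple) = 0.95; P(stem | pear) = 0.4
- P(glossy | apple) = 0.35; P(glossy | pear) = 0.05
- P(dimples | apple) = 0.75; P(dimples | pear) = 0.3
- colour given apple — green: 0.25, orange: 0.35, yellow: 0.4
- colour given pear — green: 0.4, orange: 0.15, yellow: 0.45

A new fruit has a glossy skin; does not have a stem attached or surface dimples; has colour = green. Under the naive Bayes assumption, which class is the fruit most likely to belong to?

apple: 0.45 × (1−0.95) × 0.35 × (1−0.75) × 0.25 = 0.0004921875
pear: 0.55 × (1−0.4) × 0.05 × (1−0.3) × 0.4 = 0.00462
Highest score → pear.

pear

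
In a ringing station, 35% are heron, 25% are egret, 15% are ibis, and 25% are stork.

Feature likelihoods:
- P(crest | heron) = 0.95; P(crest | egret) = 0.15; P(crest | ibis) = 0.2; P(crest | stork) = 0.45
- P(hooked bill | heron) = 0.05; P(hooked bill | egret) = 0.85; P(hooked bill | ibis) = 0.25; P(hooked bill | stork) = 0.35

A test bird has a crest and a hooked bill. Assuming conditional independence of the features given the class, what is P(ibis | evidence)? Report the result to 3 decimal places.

heron: 0.35 × 0.95 × 0.05 = 0.016625
egret: 0.25 × 0.15 × 0.85 = 0.031875
ibis: 0.15 × 0.2 × 0.25 = 0.0075
stork: 0.25 × 0.45 × 0.35 = 0.039375
P(ibis | x) = 0.0075 / 0.095375 ≈ 0.079

0.079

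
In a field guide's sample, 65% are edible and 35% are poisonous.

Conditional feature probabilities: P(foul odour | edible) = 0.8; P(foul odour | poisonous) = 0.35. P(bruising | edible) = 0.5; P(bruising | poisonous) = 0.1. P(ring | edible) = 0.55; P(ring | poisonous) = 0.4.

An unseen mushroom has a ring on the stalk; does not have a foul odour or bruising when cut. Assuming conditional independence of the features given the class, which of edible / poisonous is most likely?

poisonous

edible: 0.65 × (1−0.8) × (1−0.5) × 0.55 = 0.03575
poisonous: 0.35 × (1−0.35) × (1−0.1) × 0.4 = 0.0819
Highest score → poisonous.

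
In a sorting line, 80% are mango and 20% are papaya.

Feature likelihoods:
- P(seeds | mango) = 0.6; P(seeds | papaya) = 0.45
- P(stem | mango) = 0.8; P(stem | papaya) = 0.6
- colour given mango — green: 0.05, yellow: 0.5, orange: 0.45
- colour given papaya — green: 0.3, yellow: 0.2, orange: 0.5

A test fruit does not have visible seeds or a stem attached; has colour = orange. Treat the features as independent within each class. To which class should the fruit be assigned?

mango: 0.8 × (1−0.6) × (1−0.8) × 0.45 = 0.0288
papaya: 0.2 × (1−0.45) × (1−0.6) × 0.5 = 0.022
Highest score → mango.

mango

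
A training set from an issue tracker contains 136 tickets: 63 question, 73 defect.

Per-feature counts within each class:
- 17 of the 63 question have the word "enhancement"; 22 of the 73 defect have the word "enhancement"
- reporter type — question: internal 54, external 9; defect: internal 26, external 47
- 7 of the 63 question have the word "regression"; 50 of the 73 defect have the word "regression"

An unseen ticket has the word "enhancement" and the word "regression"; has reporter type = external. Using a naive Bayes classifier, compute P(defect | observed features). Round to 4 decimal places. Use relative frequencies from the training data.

question: (63/136) × (17/63) × (9/63) × (7/63) ≈ 0.00198413
defect: (73/136) × (22/73) × (47/73) × (50/73) ≈ 0.0713355
P(defect | x) = 0.0713355 / 0.07331963 ≈ 0.9729

0.9729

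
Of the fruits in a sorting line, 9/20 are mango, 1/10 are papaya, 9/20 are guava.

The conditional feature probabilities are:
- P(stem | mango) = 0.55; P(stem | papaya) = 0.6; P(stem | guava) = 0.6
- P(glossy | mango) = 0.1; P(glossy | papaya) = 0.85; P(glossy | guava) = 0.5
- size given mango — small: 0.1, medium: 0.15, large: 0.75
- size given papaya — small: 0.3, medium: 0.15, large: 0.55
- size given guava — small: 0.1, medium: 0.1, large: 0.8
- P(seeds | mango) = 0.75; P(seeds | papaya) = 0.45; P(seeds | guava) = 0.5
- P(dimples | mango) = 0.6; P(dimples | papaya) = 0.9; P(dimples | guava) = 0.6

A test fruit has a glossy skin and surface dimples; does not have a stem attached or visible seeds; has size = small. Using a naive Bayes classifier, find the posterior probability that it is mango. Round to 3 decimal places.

0.038

mango: 0.45 × (1−0.55) × 0.1 × 0.1 × (1−0.75) × 0.6 = 0.00030375
papaya: 0.1 × (1−0.6) × 0.85 × 0.3 × (1−0.45) × 0.9 = 0.005049
guava: 0.45 × (1−0.6) × 0.5 × 0.1 × (1−0.5) × 0.6 = 0.0027
P(mango | x) = 0.00030375 / 0.00805275 ≈ 0.038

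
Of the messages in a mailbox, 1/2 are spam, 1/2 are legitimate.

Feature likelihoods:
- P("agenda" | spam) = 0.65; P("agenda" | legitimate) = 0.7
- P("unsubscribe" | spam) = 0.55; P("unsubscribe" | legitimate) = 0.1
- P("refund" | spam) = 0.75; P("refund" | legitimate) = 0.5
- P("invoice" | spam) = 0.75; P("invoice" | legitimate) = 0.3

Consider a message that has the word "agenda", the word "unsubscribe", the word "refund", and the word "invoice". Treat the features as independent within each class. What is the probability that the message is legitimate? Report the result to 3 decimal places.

0.050

spam: 0.5 × 0.65 × 0.55 × 0.75 × 0.75 = 0.100546875
legitimate: 0.5 × 0.7 × 0.1 × 0.5 × 0.3 = 0.00525
P(legitimate | x) = 0.00525 / 0.105796875 ≈ 0.050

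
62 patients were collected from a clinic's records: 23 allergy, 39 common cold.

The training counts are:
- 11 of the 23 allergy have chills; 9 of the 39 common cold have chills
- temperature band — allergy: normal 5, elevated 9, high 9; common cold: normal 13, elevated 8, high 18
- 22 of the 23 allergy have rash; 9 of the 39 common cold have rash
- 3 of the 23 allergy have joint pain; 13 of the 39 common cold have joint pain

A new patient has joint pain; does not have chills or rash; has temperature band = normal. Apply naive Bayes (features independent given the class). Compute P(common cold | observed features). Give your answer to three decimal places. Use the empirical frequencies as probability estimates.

allergy: (23/62) × (12/23) × (5/23) × (1/23) × (3/23) ≈ 0.000238615
common cold: (39/62) × (30/39) × (13/39) × (30/39) × (13/39) ≈ 0.0413565
P(common cold | x) = 0.0413565 / 0.041595115 ≈ 0.994

0.994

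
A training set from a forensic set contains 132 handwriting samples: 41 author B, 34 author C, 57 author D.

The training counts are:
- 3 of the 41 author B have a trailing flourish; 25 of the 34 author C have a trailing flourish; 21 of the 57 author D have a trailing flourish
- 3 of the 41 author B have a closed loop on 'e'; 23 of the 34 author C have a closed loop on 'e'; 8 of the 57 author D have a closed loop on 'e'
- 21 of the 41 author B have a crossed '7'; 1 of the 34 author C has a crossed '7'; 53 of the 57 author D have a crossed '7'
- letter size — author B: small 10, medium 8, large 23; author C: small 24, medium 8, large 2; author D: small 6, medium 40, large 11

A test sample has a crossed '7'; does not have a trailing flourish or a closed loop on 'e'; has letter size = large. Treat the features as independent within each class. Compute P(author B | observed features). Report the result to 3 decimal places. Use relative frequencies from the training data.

author B: (41/132) × (38/41) × (38/41) × (21/41) × (23/41) ≈ 0.0766635
author C: (34/132) × (9/34) × (11/34) × (1/34) × (2/34) ≈ 0.0000381641
author D: (57/132) × (36/57) × (49/57) × (53/57) × (11/57) ≈ 0.0420696
P(author B | x) = 0.0766635 / 0.1187712641 ≈ 0.645

0.645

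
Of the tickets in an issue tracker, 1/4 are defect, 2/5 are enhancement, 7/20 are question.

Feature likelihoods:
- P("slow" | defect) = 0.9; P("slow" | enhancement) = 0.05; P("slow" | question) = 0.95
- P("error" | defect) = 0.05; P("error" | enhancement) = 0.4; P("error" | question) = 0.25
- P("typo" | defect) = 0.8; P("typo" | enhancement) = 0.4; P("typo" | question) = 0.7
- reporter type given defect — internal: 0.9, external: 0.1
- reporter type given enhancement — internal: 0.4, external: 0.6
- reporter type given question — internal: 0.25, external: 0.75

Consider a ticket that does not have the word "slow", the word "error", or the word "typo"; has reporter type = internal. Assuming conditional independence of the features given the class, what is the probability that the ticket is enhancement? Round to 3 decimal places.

defect: 0.25 × (1−0.9) × (1−0.05) × (1−0.8) × 0.9 = 0.004275
enhancement: 0.4 × (1−0.05) × (1−0.4) × (1−0.4) × 0.4 = 0.05472
question: 0.35 × (1−0.95) × (1−0.25) × (1−0.7) × 0.25 = 0.000984375
P(enhancement | x) = 0.05472 / 0.059979375 ≈ 0.912

0.912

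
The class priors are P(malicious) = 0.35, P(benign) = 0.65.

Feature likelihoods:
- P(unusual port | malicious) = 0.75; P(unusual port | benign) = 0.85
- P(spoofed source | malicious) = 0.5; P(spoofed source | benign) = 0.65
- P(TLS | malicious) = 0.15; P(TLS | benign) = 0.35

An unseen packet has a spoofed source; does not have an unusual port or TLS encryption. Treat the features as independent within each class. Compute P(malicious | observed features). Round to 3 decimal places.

0.474

malicious: 0.35 × (1−0.75) × 0.5 × (1−0.15) = 0.0371875
benign: 0.65 × (1−0.85) × 0.65 × (1−0.35) = 0.04119375
P(malicious | x) = 0.0371875 / 0.07838125 ≈ 0.474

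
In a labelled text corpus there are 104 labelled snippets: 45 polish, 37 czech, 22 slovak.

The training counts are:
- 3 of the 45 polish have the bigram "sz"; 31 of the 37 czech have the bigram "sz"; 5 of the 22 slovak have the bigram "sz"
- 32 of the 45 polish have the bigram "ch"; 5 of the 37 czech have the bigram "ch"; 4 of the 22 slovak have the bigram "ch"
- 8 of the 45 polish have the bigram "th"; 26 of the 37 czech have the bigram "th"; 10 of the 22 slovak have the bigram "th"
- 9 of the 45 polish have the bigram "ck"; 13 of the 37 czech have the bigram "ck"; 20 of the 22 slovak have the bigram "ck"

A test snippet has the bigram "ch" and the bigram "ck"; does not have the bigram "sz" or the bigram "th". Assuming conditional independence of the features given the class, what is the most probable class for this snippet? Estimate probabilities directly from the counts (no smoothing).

polish: (45/104) × (42/45) × (32/45) × (37/45) × (9/45) ≈ 0.0472251
czech: (37/104) × (6/37) × (5/37) × (11/37) × (13/37) ≈ 0.000814364
slovak: (22/104) × (17/22) × (4/22) × (12/22) × (20/22) ≈ 0.0147373
Highest score → polish.

polish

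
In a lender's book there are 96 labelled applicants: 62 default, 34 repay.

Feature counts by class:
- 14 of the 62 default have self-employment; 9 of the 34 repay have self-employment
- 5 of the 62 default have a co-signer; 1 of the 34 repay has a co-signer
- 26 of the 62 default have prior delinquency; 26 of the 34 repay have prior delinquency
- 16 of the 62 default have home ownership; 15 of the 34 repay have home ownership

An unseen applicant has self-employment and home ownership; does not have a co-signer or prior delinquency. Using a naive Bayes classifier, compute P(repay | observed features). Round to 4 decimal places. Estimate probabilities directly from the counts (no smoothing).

0.3198

default: (62/96) × (14/62) × (57/62) × (36/62) × (16/62) ≈ 0.02009
repay: (34/96) × (9/34) × (33/34) × (8/34) × (15/34) ≈ 0.0094456
P(repay | x) = 0.0094456 / 0.0295356 ≈ 0.3198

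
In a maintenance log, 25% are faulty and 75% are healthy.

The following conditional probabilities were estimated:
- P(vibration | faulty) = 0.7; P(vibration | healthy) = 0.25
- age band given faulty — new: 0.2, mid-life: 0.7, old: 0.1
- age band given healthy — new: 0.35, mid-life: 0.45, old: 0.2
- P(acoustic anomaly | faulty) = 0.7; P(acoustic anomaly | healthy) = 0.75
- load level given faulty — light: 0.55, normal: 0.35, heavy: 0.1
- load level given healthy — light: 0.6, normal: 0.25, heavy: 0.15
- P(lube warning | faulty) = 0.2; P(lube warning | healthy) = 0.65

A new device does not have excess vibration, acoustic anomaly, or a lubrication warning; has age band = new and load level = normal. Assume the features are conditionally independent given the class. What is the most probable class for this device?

healthy

faulty: 0.25 × (1−0.7) × 0.2 × (1−0.7) × 0.35 × (1−0.2) = 0.00126
healthy: 0.75 × (1−0.25) × 0.35 × (1−0.75) × 0.25 × (1−0.65) = 0.004306640625
Highest score → healthy.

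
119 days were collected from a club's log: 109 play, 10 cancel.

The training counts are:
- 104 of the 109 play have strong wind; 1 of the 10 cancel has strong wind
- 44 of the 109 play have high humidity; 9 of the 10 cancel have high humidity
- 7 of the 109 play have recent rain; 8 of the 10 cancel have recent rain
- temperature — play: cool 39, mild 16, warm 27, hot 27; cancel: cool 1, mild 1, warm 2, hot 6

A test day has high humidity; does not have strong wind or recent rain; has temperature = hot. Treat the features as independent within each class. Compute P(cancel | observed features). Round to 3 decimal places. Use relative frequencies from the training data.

play: (109/119) × (5/109) × (44/109) × (102/109) × (27/109) ≈ 0.00393152
cancel: (10/119) × (9/10) × (9/10) × (2/10) × (6/10) ≈ 0.00816807
P(cancel | x) = 0.00816807 / 0.01209959 ≈ 0.675

0.675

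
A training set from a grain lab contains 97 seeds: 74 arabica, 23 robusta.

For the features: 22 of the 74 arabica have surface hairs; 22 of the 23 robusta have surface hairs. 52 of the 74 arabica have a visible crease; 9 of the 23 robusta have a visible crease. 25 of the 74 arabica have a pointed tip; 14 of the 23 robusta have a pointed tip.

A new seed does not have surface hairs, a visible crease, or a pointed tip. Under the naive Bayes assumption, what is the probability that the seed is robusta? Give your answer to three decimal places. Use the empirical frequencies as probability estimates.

arabica: (74/97) × (52/74) × (22/74) × (49/74) ≈ 0.105533
robusta: (23/97) × (1/23) × (14/23) × (9/23) ≈ 0.00245552
P(robusta | x) = 0.00245552 / 0.10798852 ≈ 0.023

0.023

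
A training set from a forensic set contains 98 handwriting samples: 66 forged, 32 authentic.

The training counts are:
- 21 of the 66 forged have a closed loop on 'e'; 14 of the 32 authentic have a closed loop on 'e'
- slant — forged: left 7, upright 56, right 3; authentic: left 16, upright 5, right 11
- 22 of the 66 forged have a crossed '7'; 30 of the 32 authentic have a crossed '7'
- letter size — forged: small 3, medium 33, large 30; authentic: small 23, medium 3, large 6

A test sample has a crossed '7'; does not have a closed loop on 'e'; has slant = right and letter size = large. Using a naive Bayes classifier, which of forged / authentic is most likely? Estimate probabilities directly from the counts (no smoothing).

authentic

forged: (66/98) × (45/66) × (3/66) × (22/66) × (30/66) ≈ 0.00316242
authentic: (32/98) × (18/32) × (11/32) × (30/32) × (6/32) ≈ 0.0110984
Highest score → authentic.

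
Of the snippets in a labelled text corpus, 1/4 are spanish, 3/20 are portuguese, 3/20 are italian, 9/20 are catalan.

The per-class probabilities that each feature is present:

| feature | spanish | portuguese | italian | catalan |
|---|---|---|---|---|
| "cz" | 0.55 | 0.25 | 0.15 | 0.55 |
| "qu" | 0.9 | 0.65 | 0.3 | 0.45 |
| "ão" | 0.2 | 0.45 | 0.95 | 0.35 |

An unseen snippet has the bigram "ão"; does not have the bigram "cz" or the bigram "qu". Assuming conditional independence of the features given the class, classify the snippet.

italian

spanish: 0.25 × (1−0.55) × (1−0.9) × 0.2 = 0.00225
portuguese: 0.15 × (1−0.25) × (1−0.65) × 0.45 = 0.01771875
italian: 0.15 × (1−0.15) × (1−0.3) × 0.95 = 0.0847875
catalan: 0.45 × (1−0.55) × (1−0.45) × 0.35 = 0.03898125
Highest score → italian.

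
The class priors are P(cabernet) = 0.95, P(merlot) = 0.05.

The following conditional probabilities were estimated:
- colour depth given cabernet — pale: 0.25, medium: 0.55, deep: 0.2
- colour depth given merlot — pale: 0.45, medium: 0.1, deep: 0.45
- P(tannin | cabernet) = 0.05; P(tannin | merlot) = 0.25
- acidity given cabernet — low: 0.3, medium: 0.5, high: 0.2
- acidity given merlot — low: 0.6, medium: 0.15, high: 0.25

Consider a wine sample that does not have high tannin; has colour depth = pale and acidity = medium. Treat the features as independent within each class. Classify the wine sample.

cabernet: 0.95 × 0.25 × (1−0.05) × 0.5 = 0.1128125
merlot: 0.05 × 0.45 × (1−0.25) × 0.15 = 0.00253125
Highest score → cabernet.

cabernet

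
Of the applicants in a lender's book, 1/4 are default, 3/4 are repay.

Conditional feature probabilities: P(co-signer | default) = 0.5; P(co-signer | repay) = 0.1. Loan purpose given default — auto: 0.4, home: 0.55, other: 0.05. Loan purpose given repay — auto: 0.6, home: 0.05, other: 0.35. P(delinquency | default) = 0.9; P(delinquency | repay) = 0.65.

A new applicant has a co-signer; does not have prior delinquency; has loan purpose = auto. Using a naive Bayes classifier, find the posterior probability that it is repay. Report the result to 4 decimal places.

default: 0.25 × 0.5 × 0.4 × (1−0.9) = 0.005
repay: 0.75 × 0.1 × 0.6 × (1−0.65) = 0.01575
P(repay | x) = 0.01575 / 0.02075 ≈ 0.7590

0.7590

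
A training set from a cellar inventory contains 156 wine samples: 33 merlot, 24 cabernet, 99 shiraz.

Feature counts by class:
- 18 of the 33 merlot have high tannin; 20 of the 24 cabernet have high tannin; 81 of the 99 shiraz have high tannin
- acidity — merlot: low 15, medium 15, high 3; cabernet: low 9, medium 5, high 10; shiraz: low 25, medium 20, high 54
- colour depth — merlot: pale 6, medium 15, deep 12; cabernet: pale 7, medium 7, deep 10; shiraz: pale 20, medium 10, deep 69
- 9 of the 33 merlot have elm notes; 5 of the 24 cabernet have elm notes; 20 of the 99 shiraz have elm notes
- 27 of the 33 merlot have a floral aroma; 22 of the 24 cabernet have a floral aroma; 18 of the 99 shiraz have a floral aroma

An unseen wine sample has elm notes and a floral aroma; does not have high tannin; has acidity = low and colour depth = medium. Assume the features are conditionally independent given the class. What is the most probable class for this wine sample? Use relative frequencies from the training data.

merlot

merlot: (33/156) × (15/33) × (15/33) × (15/33) × (9/33) × (27/33) ≈ 0.00443302
cabernet: (24/156) × (4/24) × (9/24) × (7/24) × (5/24) × (22/24) ≈ 0.000535579
shiraz: (99/156) × (18/99) × (25/99) × (10/99) × (20/99) × (18/99) ≈ 0.000108106
Highest score → merlot.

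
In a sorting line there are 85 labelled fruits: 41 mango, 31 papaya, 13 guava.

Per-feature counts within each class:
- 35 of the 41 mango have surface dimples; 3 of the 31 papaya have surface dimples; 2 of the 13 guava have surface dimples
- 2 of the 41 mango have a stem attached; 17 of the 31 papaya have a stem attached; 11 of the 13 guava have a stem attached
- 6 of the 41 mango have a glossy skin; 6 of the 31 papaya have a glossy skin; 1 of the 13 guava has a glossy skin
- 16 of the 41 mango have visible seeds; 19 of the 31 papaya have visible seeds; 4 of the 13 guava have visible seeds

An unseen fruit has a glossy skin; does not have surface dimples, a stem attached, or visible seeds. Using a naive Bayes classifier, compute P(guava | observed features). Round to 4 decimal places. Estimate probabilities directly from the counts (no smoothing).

mango: (41/85) × (6/41) × (39/41) × (6/41) × (25/41) ≈ 0.00599151
papaya: (31/85) × (28/31) × (14/31) × (6/31) × (12/31) ≈ 0.0111459
guava: (13/85) × (11/13) × (2/13) × (1/13) × (9/13) ≈ 0.00106027
P(guava | x) = 0.00106027 / 0.01819768 ≈ 0.0583

0.0583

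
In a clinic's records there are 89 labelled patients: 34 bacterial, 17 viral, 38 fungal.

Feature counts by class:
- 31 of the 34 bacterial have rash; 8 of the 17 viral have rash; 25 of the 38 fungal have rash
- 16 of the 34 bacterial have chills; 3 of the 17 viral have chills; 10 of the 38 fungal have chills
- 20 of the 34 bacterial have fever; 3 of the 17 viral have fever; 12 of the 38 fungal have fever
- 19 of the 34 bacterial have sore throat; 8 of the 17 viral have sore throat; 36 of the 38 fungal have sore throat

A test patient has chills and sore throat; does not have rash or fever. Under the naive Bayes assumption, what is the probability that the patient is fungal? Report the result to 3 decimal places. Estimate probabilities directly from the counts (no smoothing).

0.702

bacterial: (34/89) × (3/34) × (16/34) × (14/34) × (19/34) ≈ 0.00365003
viral: (17/89) × (9/17) × (3/17) × (14/17) × (8/17) ≈ 0.00691584
fungal: (38/89) × (13/38) × (10/38) × (26/38) × (36/38) ≈ 0.024916
P(fungal | x) = 0.024916 / 0.03548187 ≈ 0.702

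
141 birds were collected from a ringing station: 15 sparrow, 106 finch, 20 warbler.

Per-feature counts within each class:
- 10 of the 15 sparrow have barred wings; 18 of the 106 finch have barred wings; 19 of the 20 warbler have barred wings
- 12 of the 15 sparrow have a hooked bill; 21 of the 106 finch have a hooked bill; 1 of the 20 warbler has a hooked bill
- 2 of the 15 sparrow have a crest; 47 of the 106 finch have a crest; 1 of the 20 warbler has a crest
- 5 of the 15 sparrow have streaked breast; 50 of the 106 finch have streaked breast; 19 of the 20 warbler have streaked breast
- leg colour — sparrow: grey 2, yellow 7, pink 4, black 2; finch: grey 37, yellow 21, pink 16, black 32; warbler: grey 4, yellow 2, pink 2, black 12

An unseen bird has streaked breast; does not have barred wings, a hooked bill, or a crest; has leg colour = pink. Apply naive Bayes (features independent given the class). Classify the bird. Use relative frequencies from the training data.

sparrow: (15/141) × (5/15) × (3/15) × (13/15) × (5/15) × (4/15) ≈ 0.000546362
finch: (106/141) × (88/106) × (85/106) × (59/106) × (50/106) × (16/106) ≈ 0.0198336
warbler: (20/141) × (1/20) × (19/20) × (19/20) × (19/20) × (2/20) ≈ 0.000608067
Highest score → finch.

finch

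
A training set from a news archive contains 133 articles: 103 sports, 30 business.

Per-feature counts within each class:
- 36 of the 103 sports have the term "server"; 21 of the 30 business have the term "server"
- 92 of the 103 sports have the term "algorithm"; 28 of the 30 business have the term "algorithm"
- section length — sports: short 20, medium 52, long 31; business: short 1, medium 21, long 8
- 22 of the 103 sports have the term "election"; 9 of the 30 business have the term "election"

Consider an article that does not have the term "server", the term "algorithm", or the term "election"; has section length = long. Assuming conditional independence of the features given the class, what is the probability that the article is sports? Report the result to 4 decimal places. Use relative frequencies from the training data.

sports: (103/133) × (67/103) × (11/103) × (31/103) × (81/103) ≈ 0.0127336
business: (30/133) × (9/30) × (2/30) × (8/30) × (21/30) ≈ 0.000842105
P(sports | x) = 0.0127336 / 0.013575705 ≈ 0.9380

0.9380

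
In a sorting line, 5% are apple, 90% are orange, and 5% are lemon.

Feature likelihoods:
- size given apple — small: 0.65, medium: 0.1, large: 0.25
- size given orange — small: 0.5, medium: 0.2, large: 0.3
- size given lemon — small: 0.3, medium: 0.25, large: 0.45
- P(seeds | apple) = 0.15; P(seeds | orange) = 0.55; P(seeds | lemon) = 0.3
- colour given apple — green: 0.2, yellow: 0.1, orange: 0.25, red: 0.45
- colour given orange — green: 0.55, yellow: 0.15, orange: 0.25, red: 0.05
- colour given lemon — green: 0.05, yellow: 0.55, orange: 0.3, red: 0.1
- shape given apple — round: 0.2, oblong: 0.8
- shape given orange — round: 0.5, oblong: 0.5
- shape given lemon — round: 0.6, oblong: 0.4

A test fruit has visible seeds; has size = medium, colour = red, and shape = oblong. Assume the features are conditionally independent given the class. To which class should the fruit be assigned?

orange

apple: 0.05 × 0.1 × 0.15 × 0.45 × 0.8 = 0.00027
orange: 0.9 × 0.2 × 0.55 × 0.05 × 0.5 = 0.002475
lemon: 0.05 × 0.25 × 0.3 × 0.1 × 0.4 = 0.00015
Highest score → orange.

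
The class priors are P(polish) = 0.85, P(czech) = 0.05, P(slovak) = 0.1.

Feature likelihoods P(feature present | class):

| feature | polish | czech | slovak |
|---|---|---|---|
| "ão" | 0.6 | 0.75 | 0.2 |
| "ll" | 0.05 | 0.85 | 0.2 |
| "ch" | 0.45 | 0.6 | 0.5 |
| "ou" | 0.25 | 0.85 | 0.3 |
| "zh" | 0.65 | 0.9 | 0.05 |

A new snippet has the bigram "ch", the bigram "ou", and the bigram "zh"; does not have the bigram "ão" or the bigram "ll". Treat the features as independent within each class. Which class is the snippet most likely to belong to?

polish: 0.85 × (1−0.6) × (1−0.05) × 0.45 × 0.25 × 0.65 = 0.023619375
czech: 0.05 × (1−0.75) × (1−0.85) × 0.6 × 0.85 × 0.9 = 0.000860625
slovak: 0.1 × (1−0.2) × (1−0.2) × 0.5 × 0.3 × 0.05 = 0.00048
Highest score → polish.

polish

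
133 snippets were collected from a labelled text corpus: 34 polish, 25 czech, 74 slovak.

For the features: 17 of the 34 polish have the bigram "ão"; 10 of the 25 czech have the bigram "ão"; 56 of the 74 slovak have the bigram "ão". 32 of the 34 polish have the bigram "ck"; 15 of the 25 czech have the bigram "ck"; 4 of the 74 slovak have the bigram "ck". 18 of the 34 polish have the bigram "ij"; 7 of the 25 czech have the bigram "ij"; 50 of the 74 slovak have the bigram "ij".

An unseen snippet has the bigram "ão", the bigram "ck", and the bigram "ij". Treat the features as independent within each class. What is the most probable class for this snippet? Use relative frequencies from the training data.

polish: (34/133) × (17/34) × (32/34) × (18/34) ≈ 0.0636886
czech: (25/133) × (10/25) × (15/25) × (7/25) ≈ 0.0126316
slovak: (74/133) × (56/74) × (4/74) × (50/74) ≈ 0.0153781
Highest score → polish.

polish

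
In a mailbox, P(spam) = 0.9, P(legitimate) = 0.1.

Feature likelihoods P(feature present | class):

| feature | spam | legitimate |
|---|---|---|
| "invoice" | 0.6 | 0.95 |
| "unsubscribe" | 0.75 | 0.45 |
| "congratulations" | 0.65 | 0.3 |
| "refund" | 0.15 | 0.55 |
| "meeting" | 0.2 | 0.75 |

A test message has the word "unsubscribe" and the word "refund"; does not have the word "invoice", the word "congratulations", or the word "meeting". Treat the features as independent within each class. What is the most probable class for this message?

spam

spam: 0.9 × (1−0.6) × 0.75 × (1−0.65) × 0.15 × (1−0.2) = 0.01134
legitimate: 0.1 × (1−0.95) × 0.45 × (1−0.3) × 0.55 × (1−0.75) = 0.0002165625
Highest score → spam.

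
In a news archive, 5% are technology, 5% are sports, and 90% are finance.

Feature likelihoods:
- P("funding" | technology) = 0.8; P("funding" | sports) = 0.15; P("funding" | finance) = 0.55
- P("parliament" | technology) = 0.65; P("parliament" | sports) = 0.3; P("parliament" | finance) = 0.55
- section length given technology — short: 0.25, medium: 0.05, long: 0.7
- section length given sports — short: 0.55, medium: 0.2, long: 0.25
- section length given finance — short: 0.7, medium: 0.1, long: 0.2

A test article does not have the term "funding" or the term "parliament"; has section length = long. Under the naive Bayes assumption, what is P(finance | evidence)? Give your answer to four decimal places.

0.7866

technology: 0.05 × (1−0.8) × (1−0.65) × 0.7 = 0.00245
sports: 0.05 × (1−0.15) × (1−0.3) × 0.25 = 0.0074375
finance: 0.9 × (1−0.55) × (1−0.55) × 0.2 = 0.03645
P(finance | x) = 0.03645 / 0.0463375 ≈ 0.7866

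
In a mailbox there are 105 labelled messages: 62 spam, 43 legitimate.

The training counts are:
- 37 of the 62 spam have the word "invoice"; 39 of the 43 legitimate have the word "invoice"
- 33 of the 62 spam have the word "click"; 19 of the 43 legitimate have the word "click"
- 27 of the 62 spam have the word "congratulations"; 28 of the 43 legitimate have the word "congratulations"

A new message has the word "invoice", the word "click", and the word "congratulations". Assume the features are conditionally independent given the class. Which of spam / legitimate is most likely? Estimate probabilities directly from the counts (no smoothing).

spam: (62/105) × (37/62) × (33/62) × (27/62) ≈ 0.0816783
legitimate: (43/105) × (39/43) × (19/43) × (28/43) ≈ 0.106869
Highest score → legitimate.

legitimate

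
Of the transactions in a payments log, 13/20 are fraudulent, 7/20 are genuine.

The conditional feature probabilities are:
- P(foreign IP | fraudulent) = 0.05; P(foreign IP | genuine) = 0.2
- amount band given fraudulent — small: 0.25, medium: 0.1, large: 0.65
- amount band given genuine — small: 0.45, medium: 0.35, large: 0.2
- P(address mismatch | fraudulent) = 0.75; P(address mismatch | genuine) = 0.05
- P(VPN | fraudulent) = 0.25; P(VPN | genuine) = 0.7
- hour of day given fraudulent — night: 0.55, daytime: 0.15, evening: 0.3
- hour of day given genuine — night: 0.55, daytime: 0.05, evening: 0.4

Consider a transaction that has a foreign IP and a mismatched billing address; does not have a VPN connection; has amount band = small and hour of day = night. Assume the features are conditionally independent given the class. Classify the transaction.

fraudulent: 0.65 × 0.05 × 0.25 × 0.75 × (1−0.25) × 0.55 = 0.002513671875
genuine: 0.35 × 0.2 × 0.45 × 0.05 × (1−0.7) × 0.55 = 0.000259875
Highest score → fraudulent.

fraudulent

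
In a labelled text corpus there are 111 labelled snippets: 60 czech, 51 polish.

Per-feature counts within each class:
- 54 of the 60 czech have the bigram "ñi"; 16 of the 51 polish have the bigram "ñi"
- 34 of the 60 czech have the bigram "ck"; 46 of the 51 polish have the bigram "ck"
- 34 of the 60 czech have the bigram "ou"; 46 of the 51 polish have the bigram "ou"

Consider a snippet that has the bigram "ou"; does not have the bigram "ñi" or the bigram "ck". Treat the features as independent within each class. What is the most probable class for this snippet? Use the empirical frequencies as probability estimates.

czech: (60/111) × (6/60) × (26/60) × (34/60) ≈ 0.0132733
polish: (51/111) × (35/51) × (5/51) × (46/51) ≈ 0.0278826
Highest score → polish.

polish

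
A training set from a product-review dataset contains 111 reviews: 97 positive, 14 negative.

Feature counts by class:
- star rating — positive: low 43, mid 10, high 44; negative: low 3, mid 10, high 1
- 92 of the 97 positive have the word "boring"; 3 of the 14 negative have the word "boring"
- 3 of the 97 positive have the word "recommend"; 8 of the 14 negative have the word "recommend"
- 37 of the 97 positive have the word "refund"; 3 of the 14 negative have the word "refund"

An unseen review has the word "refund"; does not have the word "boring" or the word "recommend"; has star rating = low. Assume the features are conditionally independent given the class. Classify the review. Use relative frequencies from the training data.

positive: (97/111) × (43/97) × (5/97) × (94/97) × (37/97) ≈ 0.00738125
negative: (14/111) × (3/14) × (11/14) × (6/14) × (3/14) ≈ 0.0019502
Highest score → positive.

positive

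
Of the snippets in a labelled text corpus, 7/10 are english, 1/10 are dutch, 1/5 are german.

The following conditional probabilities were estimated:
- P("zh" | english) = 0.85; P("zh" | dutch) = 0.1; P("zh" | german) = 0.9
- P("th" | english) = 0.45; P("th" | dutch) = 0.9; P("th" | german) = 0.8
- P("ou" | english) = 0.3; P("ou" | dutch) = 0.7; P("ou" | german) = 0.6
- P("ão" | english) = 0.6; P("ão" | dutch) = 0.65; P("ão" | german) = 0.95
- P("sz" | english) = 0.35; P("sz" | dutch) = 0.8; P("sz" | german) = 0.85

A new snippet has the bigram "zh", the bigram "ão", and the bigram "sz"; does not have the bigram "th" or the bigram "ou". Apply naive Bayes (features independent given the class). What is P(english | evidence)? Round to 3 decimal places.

0.803

english: 0.7 × 0.85 × (1−0.45) × (1−0.3) × 0.6 × 0.35 = 0.04810575
dutch: 0.1 × 0.1 × (1−0.9) × (1−0.7) × 0.65 × 0.8 = 0.000156
german: 0.2 × 0.9 × (1−0.8) × (1−0.6) × 0.95 × 0.85 = 0.011628
P(english | x) = 0.04810575 / 0.05988975 ≈ 0.803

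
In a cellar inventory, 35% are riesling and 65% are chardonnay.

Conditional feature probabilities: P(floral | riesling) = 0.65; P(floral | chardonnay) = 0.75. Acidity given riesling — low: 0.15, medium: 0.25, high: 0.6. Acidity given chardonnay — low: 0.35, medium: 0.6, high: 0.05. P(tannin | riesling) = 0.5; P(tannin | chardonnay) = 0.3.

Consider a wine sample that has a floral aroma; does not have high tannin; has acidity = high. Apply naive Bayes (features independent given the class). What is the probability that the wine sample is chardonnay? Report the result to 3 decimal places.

0.200

riesling: 0.35 × 0.65 × 0.6 × (1−0.5) = 0.06825
chardonnay: 0.65 × 0.75 × 0.05 × (1−0.3) = 0.0170625
P(chardonnay | x) = 0.0170625 / 0.0853125 ≈ 0.200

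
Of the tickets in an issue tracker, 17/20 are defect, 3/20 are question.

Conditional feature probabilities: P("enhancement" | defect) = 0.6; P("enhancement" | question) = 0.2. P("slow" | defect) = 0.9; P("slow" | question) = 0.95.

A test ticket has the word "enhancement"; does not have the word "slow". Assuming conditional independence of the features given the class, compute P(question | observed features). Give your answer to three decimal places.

0.029

defect: 0.85 × 0.6 × (1−0.9) = 0.051
question: 0.15 × 0.2 × (1−0.95) = 0.0015
P(question | x) = 0.0015 / 0.0525 ≈ 0.029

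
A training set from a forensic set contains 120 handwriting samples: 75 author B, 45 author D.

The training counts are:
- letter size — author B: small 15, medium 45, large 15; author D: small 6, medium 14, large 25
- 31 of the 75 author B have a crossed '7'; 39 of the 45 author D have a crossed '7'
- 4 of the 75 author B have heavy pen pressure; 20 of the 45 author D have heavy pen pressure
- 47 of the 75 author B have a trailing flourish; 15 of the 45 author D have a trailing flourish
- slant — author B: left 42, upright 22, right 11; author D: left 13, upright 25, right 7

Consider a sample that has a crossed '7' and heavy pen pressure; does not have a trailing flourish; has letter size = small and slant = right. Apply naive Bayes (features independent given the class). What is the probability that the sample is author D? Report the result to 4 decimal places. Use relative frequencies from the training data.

0.9298

author B: (75/120) × (15/75) × (31/75) × (4/75) × (28/75) × (11/75) ≈ 0.000150882
author D: (45/120) × (6/45) × (39/45) × (20/45) × (30/45) × (7/45) ≈ 0.00199726
P(author D | x) = 0.00199726 / 0.002148142 ≈ 0.9298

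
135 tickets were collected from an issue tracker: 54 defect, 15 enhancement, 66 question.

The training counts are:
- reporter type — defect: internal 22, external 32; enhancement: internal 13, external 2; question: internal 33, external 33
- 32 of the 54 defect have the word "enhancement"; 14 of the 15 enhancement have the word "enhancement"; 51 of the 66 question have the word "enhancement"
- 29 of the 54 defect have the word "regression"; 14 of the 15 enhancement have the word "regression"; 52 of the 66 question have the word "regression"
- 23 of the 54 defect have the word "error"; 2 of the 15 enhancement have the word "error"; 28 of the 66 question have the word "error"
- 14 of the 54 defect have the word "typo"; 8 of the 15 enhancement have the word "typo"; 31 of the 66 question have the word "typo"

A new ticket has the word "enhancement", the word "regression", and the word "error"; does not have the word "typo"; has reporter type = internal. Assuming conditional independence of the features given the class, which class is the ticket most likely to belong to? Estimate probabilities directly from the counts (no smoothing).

question

defect: (54/135) × (22/54) × (32/54) × (29/54) × (23/54) × (40/54) ≈ 0.0163625
enhancement: (15/135) × (13/15) × (14/15) × (14/15) × (2/15) × (7/15) ≈ 0.0052195
question: (66/135) × (33/66) × (51/66) × (52/66) × (28/66) × (35/66) ≈ 0.0334814
Highest score → question.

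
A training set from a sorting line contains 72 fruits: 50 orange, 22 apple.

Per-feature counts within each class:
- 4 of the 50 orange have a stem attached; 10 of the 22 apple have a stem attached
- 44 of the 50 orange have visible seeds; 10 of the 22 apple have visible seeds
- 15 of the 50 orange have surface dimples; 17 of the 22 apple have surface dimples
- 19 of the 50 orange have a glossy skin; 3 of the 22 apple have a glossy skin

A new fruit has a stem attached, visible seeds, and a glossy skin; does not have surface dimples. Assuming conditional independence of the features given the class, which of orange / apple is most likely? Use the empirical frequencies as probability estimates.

orange

orange: (50/72) × (4/50) × (44/50) × (35/50) × (19/50) ≈ 0.0130044
apple: (22/72) × (10/22) × (10/22) × (5/22) × (3/22) ≈ 0.00195655
Highest score → orange.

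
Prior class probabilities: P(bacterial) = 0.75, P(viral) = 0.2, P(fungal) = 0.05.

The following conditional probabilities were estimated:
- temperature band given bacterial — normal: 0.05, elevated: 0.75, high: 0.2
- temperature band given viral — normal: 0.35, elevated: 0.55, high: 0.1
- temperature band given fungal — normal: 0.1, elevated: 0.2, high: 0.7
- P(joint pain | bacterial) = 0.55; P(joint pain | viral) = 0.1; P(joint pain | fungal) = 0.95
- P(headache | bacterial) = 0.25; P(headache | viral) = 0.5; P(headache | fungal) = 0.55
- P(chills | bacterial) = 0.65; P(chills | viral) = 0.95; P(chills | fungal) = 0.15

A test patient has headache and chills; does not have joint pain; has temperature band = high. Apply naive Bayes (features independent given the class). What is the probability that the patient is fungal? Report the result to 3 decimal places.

bacterial: 0.75 × 0.2 × (1−0.55) × 0.25 × 0.65 = 0.01096875
viral: 0.2 × 0.1 × (1−0.1) × 0.5 × 0.95 = 0.00855
fungal: 0.05 × 0.7 × (1−0.95) × 0.55 × 0.15 = 0.000144375
P(fungal | x) = 0.000144375 / 0.019663125 ≈ 0.007

0.007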